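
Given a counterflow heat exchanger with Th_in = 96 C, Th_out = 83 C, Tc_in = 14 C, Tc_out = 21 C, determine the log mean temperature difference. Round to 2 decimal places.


dT1 = Th_in - Tc_out = 96 - 21 = 75
dT2 = Th_out - Tc_in = 83 - 14 = 69
LMTD = (dT1 - dT2) / ln(dT1/dT2)
LMTD = (75 - 69) / ln(75/69)
LMTD = 71.96 K


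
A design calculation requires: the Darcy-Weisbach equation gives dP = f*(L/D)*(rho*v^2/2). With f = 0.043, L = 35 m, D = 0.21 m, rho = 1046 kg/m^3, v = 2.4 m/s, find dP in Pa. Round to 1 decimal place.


dP = f * (L/D) * (rho*v^2/2)
dP = 0.043 * (35/0.21) * (1046*2.4^2/2)
L/D = 166.66666667
rho*v^2/2 = 1046*5.76/2 = 3012.48
dP = 0.043 * 166.66666667 * 3012.48
dP = 21589.4 Pa


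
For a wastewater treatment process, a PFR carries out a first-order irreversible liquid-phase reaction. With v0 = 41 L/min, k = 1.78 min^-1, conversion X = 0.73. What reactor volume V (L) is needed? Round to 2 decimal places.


V = (v0/k) * ln(1/(1-X))
V = (41/1.78) * ln(1/(1-0.73))
V = 23.033708 * ln(3.703704)
V = 23.033708 * 1.309333
V = 30.16 L


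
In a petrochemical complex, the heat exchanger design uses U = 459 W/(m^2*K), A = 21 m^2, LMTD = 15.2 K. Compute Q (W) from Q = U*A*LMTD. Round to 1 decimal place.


Q = U * A * LMTD
Q = 459 * 21 * 15.2
Q = 146512.8 W


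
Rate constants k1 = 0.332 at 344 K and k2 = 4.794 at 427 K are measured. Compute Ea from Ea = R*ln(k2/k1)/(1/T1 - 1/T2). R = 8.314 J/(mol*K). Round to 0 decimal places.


Ea = R * ln(k2/k1) / (1/T1 - 1/T2)
ln(k2/k1) = ln(4.794/0.332) = 2.6699854
1/T1 - 1/T2 = 1/344 - 1/427 = 0.000565056369
Ea = 8.314 * 2.6699854 / 0.000565056369
Ea = 39285 J/mol


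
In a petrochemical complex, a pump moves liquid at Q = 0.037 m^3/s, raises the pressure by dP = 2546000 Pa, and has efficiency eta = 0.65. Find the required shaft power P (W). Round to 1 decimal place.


P = Q * dP / eta
P = 0.037 * 2546000 / 0.65
P = 94202.0 / 0.65
P = 144926.2 W


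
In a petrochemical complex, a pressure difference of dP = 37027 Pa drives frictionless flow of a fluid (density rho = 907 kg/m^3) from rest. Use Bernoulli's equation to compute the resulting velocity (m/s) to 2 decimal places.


v = sqrt(2*dP/rho)
v = sqrt(2*37027/907)
v = sqrt(81.647189)
v = 9.04 m/s


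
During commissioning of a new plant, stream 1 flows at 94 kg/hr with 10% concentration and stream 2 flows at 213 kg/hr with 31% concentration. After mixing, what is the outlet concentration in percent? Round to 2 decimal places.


Mass balance on solute: F1*x1 + F2*x2 = F3*x3
F3 = F1 + F2 = 94 + 213 = 307 kg/hr
x3 = (F1*x1 + F2*x2)/F3
x3 = (94*0.1 + 213*0.31) / 307
x3 = 24.57%


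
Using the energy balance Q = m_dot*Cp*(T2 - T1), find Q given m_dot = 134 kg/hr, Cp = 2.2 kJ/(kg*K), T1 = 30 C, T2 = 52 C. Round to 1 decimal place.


Q = m_dot * Cp * (T2 - T1)
Q = 134 * 2.2 * (52 - 30)
Q = 134 * 2.2 * 22
Q = 6485.6 kJ/hr


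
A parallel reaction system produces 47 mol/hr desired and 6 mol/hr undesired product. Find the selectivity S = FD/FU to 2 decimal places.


S = desired product rate / undesired product rate
S = 47 / 6
S = 7.83


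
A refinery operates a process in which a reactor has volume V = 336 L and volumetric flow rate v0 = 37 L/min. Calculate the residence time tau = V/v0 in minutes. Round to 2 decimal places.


tau = V / v0
tau = 336 / 37
tau = 9.08 min


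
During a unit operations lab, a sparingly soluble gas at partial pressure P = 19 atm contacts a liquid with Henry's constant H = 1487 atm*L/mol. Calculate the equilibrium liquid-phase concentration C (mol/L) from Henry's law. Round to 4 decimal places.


C = P / H
C = 19 / 1487
C = 0.0128 mol/L


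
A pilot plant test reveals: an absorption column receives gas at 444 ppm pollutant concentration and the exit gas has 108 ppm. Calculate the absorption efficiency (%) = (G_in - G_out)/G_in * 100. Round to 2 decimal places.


Efficiency = (G_in - G_out) / G_in * 100%
Efficiency = (444 - 108) / 444 * 100
Efficiency = 336 / 444 * 100
Efficiency = 75.68%


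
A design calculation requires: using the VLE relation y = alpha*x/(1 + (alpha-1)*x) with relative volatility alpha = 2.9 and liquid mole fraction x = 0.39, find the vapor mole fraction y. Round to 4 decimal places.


y = alpha*x / (1 + (alpha-1)*x)
y = 2.9*0.39 / (1 + (2.9-1)*0.39)
y = 1.131 / (1 + 0.741)
y = 1.131 / 1.741
y = 0.6496


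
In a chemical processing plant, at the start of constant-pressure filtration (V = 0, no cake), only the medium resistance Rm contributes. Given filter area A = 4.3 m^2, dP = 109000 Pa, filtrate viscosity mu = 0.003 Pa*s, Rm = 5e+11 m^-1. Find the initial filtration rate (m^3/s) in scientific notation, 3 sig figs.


rate = A * dP / (mu * Rm)
rate = 4.3 * 109000 / (0.003 * 5e+11)
rate = 468700.0 / 1.500e+09
rate = 3.12e-04 m^3/s


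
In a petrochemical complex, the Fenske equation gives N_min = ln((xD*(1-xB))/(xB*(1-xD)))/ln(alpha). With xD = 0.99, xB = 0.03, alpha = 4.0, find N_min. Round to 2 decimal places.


N_min = ln((xD*(1-xB))/(xB*(1-xD))) / ln(alpha)
Numerator inside ln: 0.9603 / 0.0003 = 3201.0
ln(3201.0) = 8.071219
ln(alpha) = ln(4.0) = 1.386294
N_min = 8.071219 / 1.386294 = 5.82


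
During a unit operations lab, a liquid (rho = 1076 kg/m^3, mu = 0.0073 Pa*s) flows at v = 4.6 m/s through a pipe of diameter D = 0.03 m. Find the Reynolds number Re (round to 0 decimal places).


Re = rho * v * D / mu
Re = 1076 * 4.6 * 0.03 / 0.0073
Re = 148.488 / 0.0073
Re = 20341


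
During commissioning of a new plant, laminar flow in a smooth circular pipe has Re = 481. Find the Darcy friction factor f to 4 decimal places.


f = 64 / Re
f = 64 / 481
f = 0.1331


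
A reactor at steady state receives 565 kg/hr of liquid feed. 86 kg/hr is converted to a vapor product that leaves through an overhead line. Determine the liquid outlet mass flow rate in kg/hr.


Steady-state mass balance on the main outlet: F_out = F_in - F_removed
F_out = 565 - 86
F_out = 479 kg/hr


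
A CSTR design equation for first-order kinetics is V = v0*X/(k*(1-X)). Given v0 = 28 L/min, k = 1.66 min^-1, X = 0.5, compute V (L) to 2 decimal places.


V = v0 * X / (k * (1 - X))
V = 28 * 0.5 / (1.66 * (1 - 0.5))
V = 14.0 / (1.66 * 0.5)
V = 14.0 / 0.83
V = 16.87 L


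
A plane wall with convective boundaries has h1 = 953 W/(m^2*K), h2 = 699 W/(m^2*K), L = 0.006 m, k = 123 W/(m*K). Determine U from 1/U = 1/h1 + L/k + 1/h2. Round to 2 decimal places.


1/U = 1/h1 + L/k + 1/h2
1/U = 1/953 + 0.006/123 + 1/699
1/U = 0.0010493179 + 4.87805e-05 + 0.0014306152
1/U = 0.0025287136
U = 395.46 W/(m^2*K)


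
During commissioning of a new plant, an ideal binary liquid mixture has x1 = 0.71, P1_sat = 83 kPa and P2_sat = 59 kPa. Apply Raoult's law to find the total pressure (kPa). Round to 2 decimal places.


P = x1*P1_sat + x2*P2_sat
x2 = 1 - x1 = 1 - 0.71 = 0.29
P = 0.71*83 + 0.29*59
P = 58.93 + 17.11
P = 76.04 kPa


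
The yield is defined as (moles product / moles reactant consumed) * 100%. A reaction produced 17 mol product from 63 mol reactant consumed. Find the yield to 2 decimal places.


Yield = (moles product / moles consumed) * 100%
Yield = (17 / 63) * 100
Yield = 0.2698 * 100
Yield = 26.98%


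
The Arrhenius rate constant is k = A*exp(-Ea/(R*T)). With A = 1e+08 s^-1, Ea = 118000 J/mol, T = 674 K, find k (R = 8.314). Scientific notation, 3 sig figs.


k = A * exp(-Ea/(R*T))
k = 1e+08 * exp(-118000 / (8.314 * 674))
k = 1e+08 * exp(-21.057756)
k = 7.16e-02


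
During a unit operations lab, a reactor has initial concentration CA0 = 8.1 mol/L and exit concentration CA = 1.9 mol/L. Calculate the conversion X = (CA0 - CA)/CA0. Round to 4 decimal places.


X = (CA0 - CA) / CA0
X = (8.1 - 1.9) / 8.1
X = 6.2 / 8.1
X = 0.7654


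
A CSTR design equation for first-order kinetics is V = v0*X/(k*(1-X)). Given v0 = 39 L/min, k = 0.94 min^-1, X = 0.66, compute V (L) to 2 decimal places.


V = v0 * X / (k * (1 - X))
V = 39 * 0.66 / (0.94 * (1 - 0.66))
V = 25.74 / (0.94 * 0.34)
V = 25.74 / 0.3196
V = 80.54 L


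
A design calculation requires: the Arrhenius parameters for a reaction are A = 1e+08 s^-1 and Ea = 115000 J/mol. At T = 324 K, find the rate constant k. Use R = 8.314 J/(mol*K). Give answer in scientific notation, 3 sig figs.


k = A * exp(-Ea/(R*T))
k = 1e+08 * exp(-115000 / (8.314 * 324))
k = 1e+08 * exp(-42.691637)
k = 2.88e-11


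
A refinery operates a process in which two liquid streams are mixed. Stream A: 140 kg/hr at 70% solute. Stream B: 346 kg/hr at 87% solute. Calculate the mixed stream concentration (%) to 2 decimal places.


Mass balance on solute: F1*x1 + F2*x2 = F3*x3
F3 = F1 + F2 = 140 + 346 = 486 kg/hr
x3 = (F1*x1 + F2*x2)/F3
x3 = (140*0.7 + 346*0.87) / 486
x3 = 82.10%


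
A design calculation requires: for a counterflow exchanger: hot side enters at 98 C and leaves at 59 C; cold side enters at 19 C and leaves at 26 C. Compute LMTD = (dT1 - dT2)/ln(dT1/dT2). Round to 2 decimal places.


dT1 = Th_in - Tc_out = 98 - 26 = 72
dT2 = Th_out - Tc_in = 59 - 19 = 40
LMTD = (dT1 - dT2) / ln(dT1/dT2)
LMTD = (72 - 40) / ln(72/40)
LMTD = 54.44 K


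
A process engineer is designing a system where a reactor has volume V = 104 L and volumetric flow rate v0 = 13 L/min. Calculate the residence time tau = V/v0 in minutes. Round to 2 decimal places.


tau = V / v0
tau = 104 / 13
tau = 8.00 min


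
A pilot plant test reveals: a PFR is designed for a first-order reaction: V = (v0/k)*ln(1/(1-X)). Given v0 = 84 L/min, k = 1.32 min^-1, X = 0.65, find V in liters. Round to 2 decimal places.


V = (v0/k) * ln(1/(1-X))
V = (84/1.32) * ln(1/(1-0.65))
V = 63.636364 * ln(2.857143)
V = 63.636364 * 1.049822
V = 66.81 L


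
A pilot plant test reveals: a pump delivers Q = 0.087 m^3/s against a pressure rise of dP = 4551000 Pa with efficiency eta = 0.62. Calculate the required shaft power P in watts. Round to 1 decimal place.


P = Q * dP / eta
P = 0.087 * 4551000 / 0.62
P = 395937.0 / 0.62
P = 638608.1 W


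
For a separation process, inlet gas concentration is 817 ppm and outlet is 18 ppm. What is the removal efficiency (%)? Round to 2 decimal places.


Efficiency = (G_in - G_out) / G_in * 100%
Efficiency = (817 - 18) / 817 * 100
Efficiency = 799 / 817 * 100
Efficiency = 97.80%


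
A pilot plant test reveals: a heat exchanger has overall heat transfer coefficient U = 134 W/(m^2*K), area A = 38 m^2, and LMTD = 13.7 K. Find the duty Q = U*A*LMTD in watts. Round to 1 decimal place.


Q = U * A * LMTD
Q = 134 * 38 * 13.7
Q = 69760.4 W


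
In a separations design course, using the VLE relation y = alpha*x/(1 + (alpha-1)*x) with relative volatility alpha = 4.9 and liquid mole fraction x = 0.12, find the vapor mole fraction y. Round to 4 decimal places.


y = alpha*x / (1 + (alpha-1)*x)
y = 4.9*0.12 / (1 + (4.9-1)*0.12)
y = 0.588 / (1 + 0.468)
y = 0.588 / 1.468
y = 0.4005


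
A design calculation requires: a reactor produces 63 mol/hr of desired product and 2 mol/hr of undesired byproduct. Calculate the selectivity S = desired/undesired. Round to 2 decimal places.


S = desired product rate / undesired product rate
S = 63 / 2
S = 31.50


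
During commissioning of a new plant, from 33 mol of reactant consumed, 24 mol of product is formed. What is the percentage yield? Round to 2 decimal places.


Yield = (moles product / moles consumed) * 100%
Yield = (24 / 33) * 100
Yield = 0.7273 * 100
Yield = 72.73%


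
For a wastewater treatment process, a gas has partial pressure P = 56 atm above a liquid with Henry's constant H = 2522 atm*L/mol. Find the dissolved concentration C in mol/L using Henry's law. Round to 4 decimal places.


C = P / H
C = 56 / 2522
C = 0.0222 mol/L


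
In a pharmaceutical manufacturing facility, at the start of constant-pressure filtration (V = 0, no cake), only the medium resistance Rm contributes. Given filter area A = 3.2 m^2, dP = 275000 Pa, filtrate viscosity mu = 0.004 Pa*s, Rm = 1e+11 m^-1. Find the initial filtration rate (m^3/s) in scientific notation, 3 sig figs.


rate = A * dP / (mu * Rm)
rate = 3.2 * 275000 / (0.004 * 1e+11)
rate = 880000.0 / 4.000e+08
rate = 2.20e-03 m^3/s


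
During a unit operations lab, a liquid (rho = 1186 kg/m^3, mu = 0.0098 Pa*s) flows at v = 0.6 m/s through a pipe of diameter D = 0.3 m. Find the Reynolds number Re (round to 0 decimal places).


Re = rho * v * D / mu
Re = 1186 * 0.6 * 0.3 / 0.0098
Re = 213.48 / 0.0098
Re = 21784


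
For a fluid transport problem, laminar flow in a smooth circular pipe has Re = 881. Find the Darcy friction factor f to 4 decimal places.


f = 64 / Re
f = 64 / 881
f = 0.0726


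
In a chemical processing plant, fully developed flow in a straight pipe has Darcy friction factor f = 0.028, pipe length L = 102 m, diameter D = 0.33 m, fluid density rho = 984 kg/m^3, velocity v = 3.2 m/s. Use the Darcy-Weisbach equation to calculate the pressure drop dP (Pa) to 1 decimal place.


dP = f * (L/D) * (rho*v^2/2)
dP = 0.028 * (102/0.33) * (984*3.2^2/2)
L/D = 309.09090909
rho*v^2/2 = 984*10.24/2 = 5038.08
dP = 0.028 * 309.09090909 * 5038.08
dP = 43602.3 Pa


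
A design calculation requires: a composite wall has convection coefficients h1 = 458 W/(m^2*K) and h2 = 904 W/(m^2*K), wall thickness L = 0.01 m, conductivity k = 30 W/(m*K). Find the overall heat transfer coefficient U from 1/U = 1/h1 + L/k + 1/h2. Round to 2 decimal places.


1/U = 1/h1 + L/k + 1/h2
1/U = 1/458 + 0.01/30 + 1/904
1/U = 0.0021834061 + 0.0003333333 + 0.0011061947
1/U = 0.0036229341
U = 276.02 W/(m^2*K)


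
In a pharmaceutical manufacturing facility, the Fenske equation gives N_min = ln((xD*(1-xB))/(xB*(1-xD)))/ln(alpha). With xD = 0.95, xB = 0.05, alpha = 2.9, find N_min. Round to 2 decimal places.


N_min = ln((xD*(1-xB))/(xB*(1-xD))) / ln(alpha)
Numerator inside ln: 0.9025 / 0.0025 = 361.0
ln(361.0) = 5.888878
ln(alpha) = ln(2.9) = 1.064711
N_min = 5.888878 / 1.064711 = 5.53


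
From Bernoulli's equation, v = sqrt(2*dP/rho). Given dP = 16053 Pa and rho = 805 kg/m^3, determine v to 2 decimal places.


v = sqrt(2*dP/rho)
v = sqrt(2*16053/805)
v = sqrt(39.88323)
v = 6.32 m/s


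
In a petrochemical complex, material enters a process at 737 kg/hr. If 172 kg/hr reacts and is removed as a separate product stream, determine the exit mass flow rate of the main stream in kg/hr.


Steady-state mass balance on the main outlet: F_out = F_in - F_removed
F_out = 737 - 172
F_out = 565 kg/hr


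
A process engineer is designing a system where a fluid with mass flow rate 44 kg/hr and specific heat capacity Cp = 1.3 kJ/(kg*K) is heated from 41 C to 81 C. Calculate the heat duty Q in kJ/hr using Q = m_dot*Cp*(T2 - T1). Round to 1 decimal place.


Q = m_dot * Cp * (T2 - T1)
Q = 44 * 1.3 * (81 - 41)
Q = 44 * 1.3 * 40
Q = 2288.0 kJ/hr


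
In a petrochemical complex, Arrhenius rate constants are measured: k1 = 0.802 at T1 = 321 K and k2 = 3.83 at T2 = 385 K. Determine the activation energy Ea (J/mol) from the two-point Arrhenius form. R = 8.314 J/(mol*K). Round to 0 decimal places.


Ea = R * ln(k2/k1) / (1/T1 - 1/T2)
ln(k2/k1) = ln(3.83/0.802) = 1.5635115
1/T1 - 1/T2 = 1/321 - 1/385 = 0.0005178622
Ea = 8.314 * 1.5635115 / 0.0005178622
Ea = 25101 J/mol


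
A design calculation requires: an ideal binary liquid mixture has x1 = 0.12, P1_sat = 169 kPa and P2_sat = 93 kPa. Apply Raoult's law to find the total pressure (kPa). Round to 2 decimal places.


P = x1*P1_sat + x2*P2_sat
x2 = 1 - x1 = 1 - 0.12 = 0.88
P = 0.12*169 + 0.88*93
P = 20.28 + 81.84
P = 102.12 kPa


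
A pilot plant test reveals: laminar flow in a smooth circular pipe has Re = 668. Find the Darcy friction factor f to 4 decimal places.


f = 64 / Re
f = 64 / 668
f = 0.0958


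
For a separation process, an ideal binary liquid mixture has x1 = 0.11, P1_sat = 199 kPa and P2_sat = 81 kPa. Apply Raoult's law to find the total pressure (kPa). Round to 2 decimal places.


P = x1*P1_sat + x2*P2_sat
x2 = 1 - x1 = 1 - 0.11 = 0.89
P = 0.11*199 + 0.89*81
P = 21.89 + 72.09
P = 93.98 kPa


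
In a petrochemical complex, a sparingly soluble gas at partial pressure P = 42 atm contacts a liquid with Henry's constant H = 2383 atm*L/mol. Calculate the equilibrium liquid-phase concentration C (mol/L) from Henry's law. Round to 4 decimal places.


C = P / H
C = 42 / 2383
C = 0.0176 mol/L


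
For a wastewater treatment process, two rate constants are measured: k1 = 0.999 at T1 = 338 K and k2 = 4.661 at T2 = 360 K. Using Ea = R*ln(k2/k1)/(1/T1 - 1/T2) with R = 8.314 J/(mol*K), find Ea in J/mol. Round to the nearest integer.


Ea = R * ln(k2/k1) / (1/T1 - 1/T2)
ln(k2/k1) = ln(4.661/0.999) = 1.5402305
1/T1 - 1/T2 = 1/338 - 1/360 = 0.000180802104
Ea = 8.314 * 1.5402305 / 0.000180802104
Ea = 70826 J/mol


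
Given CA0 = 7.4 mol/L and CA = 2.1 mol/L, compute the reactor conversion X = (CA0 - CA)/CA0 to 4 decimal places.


X = (CA0 - CA) / CA0
X = (7.4 - 2.1) / 7.4
X = 5.3 / 7.4
X = 0.7162


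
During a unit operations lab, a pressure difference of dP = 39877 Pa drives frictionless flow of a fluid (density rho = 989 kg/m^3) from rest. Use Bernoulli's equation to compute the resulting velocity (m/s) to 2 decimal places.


v = sqrt(2*dP/rho)
v = sqrt(2*39877/989)
v = sqrt(80.641052)
v = 8.98 m/s


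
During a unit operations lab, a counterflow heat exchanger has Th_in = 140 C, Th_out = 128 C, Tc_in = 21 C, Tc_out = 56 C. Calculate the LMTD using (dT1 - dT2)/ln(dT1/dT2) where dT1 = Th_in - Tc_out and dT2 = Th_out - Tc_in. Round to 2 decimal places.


dT1 = Th_in - Tc_out = 140 - 56 = 84
dT2 = Th_out - Tc_in = 128 - 21 = 107
LMTD = (dT1 - dT2) / ln(dT1/dT2)
LMTD = (84 - 107) / ln(84/107)
LMTD = 95.04 K


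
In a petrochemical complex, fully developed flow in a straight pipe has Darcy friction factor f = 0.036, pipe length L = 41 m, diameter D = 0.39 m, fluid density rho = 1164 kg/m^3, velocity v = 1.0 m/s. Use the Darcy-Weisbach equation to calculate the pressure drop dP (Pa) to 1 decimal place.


dP = f * (L/D) * (rho*v^2/2)
dP = 0.036 * (41/0.39) * (1164*1.0^2/2)
L/D = 105.12820513
rho*v^2/2 = 1164*1.0/2 = 582.0
dP = 0.036 * 105.12820513 * 582.0
dP = 2202.6 Pa


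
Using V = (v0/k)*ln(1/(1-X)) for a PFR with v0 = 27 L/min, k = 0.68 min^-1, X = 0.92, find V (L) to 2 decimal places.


V = (v0/k) * ln(1/(1-X))
V = (27/0.68) * ln(1/(1-0.92))
V = 39.705882 * ln(12.5)
V = 39.705882 * 2.525729
V = 100.29 L


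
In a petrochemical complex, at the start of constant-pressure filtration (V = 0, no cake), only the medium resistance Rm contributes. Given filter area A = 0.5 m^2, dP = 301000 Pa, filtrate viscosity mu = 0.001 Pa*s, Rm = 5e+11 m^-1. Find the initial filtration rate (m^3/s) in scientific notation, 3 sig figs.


rate = A * dP / (mu * Rm)
rate = 0.5 * 301000 / (0.001 * 5e+11)
rate = 150500.0 / 5.000e+08
rate = 3.01e-04 m^3/s


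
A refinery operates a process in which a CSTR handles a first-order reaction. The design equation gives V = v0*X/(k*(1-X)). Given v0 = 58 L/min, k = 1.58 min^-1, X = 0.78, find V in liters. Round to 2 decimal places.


V = v0 * X / (k * (1 - X))
V = 58 * 0.78 / (1.58 * (1 - 0.78))
V = 45.24 / (1.58 * 0.22)
V = 45.24 / 0.3476
V = 130.15 L


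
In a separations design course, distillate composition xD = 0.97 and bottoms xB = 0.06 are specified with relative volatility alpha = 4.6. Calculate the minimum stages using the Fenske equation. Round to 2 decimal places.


N_min = ln((xD*(1-xB))/(xB*(1-xD))) / ln(alpha)
Numerator inside ln: 0.9118 / 0.0018 = 506.555556
ln(506.555556) = 6.227634
ln(alpha) = ln(4.6) = 1.526056
N_min = 6.227634 / 1.526056 = 4.08


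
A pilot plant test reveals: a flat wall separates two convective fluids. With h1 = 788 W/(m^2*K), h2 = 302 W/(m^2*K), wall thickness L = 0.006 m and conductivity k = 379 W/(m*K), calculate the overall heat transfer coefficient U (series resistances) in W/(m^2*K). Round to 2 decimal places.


1/U = 1/h1 + L/k + 1/h2
1/U = 1/788 + 0.006/379 + 1/302
1/U = 0.0012690355 + 1.58311e-05 + 0.0033112583
1/U = 0.0045961249
U = 217.57 W/(m^2*K)


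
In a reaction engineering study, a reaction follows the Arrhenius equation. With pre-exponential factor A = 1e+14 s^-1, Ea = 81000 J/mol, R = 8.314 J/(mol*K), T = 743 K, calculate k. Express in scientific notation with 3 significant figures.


k = A * exp(-Ea/(R*T))
k = 1e+14 * exp(-81000 / (8.314 * 743))
k = 1e+14 * exp(-13.112521)
k = 2.02e+08


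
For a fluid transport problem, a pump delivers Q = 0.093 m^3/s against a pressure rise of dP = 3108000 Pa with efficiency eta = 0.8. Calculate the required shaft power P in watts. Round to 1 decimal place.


P = Q * dP / eta
P = 0.093 * 3108000 / 0.8
P = 289044.0 / 0.8
P = 361305.0 W


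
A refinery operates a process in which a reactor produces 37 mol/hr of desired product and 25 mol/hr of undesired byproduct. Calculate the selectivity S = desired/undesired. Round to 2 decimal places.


S = desired product rate / undesired product rate
S = 37 / 25
S = 1.48


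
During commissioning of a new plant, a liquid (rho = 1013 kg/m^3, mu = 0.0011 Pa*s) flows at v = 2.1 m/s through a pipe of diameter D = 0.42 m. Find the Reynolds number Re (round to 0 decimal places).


Re = rho * v * D / mu
Re = 1013 * 2.1 * 0.42 / 0.0011
Re = 893.466 / 0.0011
Re = 812242


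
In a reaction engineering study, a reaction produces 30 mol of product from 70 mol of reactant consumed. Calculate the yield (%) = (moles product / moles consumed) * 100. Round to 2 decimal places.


Yield = (moles product / moles consumed) * 100%
Yield = (30 / 70) * 100
Yield = 0.4286 * 100
Yield = 42.86%


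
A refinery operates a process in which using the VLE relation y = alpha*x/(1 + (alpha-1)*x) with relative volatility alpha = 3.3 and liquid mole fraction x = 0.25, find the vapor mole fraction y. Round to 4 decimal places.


y = alpha*x / (1 + (alpha-1)*x)
y = 3.3*0.25 / (1 + (3.3-1)*0.25)
y = 0.825 / (1 + 0.575)
y = 0.825 / 1.575
y = 0.5238


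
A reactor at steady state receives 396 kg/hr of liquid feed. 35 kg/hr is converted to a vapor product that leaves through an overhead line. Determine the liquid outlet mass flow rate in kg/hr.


Steady-state mass balance on the main outlet: F_out = F_in - F_removed
F_out = 396 - 35
F_out = 361 kg/hr


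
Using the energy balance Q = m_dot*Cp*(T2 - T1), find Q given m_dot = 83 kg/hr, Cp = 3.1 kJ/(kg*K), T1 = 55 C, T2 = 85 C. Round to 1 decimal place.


Q = m_dot * Cp * (T2 - T1)
Q = 83 * 3.1 * (85 - 55)
Q = 83 * 3.1 * 30
Q = 7719.0 kJ/hr


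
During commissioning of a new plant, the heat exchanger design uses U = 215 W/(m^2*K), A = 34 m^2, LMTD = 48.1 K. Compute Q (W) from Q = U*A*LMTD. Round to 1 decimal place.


Q = U * A * LMTD
Q = 215 * 34 * 48.1
Q = 351611.0 W


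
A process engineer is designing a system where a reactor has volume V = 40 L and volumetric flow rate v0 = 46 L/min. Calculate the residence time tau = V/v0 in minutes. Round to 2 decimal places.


tau = V / v0
tau = 40 / 46
tau = 0.87 min


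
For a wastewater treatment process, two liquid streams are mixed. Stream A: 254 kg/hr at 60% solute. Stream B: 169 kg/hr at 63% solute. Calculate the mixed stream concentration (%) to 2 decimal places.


Mass balance on solute: F1*x1 + F2*x2 = F3*x3
F3 = F1 + F2 = 254 + 169 = 423 kg/hr
x3 = (F1*x1 + F2*x2)/F3
x3 = (254*0.6 + 169*0.63) / 423
x3 = 61.20%


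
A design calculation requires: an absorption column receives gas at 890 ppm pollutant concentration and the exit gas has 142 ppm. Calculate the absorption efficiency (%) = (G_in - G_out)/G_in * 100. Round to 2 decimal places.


Efficiency = (G_in - G_out) / G_in * 100%
Efficiency = (890 - 142) / 890 * 100
Efficiency = 748 / 890 * 100
Efficiency = 84.04%


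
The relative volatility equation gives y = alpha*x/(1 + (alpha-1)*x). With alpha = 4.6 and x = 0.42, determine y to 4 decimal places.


y = alpha*x / (1 + (alpha-1)*x)
y = 4.6*0.42 / (1 + (4.6-1)*0.42)
y = 1.932 / (1 + 1.512)
y = 1.932 / 2.512
y = 0.7691


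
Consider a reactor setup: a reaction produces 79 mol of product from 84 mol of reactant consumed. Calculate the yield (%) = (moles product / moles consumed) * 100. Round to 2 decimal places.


Yield = (moles product / moles consumed) * 100%
Yield = (79 / 84) * 100
Yield = 0.9405 * 100
Yield = 94.05%


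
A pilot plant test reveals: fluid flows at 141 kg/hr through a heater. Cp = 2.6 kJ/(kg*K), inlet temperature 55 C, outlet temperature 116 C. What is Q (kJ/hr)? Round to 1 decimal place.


Q = m_dot * Cp * (T2 - T1)
Q = 141 * 2.6 * (116 - 55)
Q = 141 * 2.6 * 61
Q = 22362.6 kJ/hr


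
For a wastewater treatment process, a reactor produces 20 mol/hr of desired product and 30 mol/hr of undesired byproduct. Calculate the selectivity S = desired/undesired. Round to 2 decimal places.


S = desired product rate / undesired product rate
S = 20 / 30
S = 0.67


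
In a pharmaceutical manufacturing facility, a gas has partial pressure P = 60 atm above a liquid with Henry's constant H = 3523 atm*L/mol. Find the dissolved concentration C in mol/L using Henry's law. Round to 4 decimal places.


C = P / H
C = 60 / 3523
C = 0.0170 mol/L


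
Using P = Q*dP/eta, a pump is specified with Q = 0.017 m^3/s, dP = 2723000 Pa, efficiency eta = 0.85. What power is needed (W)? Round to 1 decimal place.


P = Q * dP / eta
P = 0.017 * 2723000 / 0.85
P = 46291.0 / 0.85
P = 54460.0 W


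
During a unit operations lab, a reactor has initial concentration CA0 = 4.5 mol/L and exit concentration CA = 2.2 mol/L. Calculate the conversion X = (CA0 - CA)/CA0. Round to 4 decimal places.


X = (CA0 - CA) / CA0
X = (4.5 - 2.2) / 4.5
X = 2.3 / 4.5
X = 0.5111


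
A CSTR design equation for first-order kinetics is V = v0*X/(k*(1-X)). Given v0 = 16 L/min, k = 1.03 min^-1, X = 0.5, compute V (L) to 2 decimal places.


V = v0 * X / (k * (1 - X))
V = 16 * 0.5 / (1.03 * (1 - 0.5))
V = 8.0 / (1.03 * 0.5)
V = 8.0 / 0.515
V = 15.53 L


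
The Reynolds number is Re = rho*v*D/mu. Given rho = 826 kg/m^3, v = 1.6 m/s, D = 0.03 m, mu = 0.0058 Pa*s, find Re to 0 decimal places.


Re = rho * v * D / mu
Re = 826 * 1.6 * 0.03 / 0.0058
Re = 39.648 / 0.0058
Re = 6836


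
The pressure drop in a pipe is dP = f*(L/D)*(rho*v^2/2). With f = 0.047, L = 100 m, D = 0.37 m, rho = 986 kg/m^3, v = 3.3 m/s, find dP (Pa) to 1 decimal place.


dP = f * (L/D) * (rho*v^2/2)
dP = 0.047 * (100/0.37) * (986*3.3^2/2)
L/D = 270.27027027
rho*v^2/2 = 986*10.89/2 = 5368.77
dP = 0.047 * 270.27027027 * 5368.77
dP = 68197.9 Pa


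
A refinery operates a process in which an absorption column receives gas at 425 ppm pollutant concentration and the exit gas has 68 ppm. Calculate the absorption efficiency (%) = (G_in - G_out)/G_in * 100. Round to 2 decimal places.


Efficiency = (G_in - G_out) / G_in * 100%
Efficiency = (425 - 68) / 425 * 100
Efficiency = 357 / 425 * 100
Efficiency = 84.00%


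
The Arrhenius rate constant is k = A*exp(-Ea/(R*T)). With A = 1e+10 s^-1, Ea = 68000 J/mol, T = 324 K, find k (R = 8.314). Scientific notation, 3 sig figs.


k = A * exp(-Ea/(R*T))
k = 1e+10 * exp(-68000 / (8.314 * 324))
k = 1e+10 * exp(-25.243751)
k = 1.09e-01


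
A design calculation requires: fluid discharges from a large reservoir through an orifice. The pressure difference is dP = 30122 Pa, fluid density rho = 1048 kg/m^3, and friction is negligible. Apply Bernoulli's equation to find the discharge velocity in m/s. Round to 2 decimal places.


v = sqrt(2*dP/rho)
v = sqrt(2*30122/1048)
v = sqrt(57.484733)
v = 7.58 m/s


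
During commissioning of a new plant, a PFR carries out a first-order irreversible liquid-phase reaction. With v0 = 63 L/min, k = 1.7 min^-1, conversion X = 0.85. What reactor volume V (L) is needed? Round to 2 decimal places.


V = (v0/k) * ln(1/(1-X))
V = (63/1.7) * ln(1/(1-0.85))
V = 37.058824 * ln(6.666667)
V = 37.058824 * 1.89712
V = 70.31 L


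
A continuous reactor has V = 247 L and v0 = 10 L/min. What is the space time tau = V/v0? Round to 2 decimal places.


tau = V / v0
tau = 247 / 10
tau = 24.70 min


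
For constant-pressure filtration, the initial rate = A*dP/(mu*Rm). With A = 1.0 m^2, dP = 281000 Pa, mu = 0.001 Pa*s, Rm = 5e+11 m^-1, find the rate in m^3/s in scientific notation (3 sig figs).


rate = A * dP / (mu * Rm)
rate = 1.0 * 281000 / (0.001 * 5e+11)
rate = 281000.0 / 5.000e+08
rate = 5.62e-04 m^3/s


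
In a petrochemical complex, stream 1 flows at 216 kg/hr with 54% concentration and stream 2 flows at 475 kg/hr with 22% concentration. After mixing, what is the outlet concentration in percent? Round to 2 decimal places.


Mass balance on solute: F1*x1 + F2*x2 = F3*x3
F3 = F1 + F2 = 216 + 475 = 691 kg/hr
x3 = (F1*x1 + F2*x2)/F3
x3 = (216*0.54 + 475*0.22) / 691
x3 = 32.00%


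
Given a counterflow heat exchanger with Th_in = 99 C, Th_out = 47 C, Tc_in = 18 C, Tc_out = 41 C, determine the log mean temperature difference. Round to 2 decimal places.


dT1 = Th_in - Tc_out = 99 - 41 = 58
dT2 = Th_out - Tc_in = 47 - 18 = 29
LMTD = (dT1 - dT2) / ln(dT1/dT2)
LMTD = (58 - 29) / ln(58/29)
LMTD = 41.84 K


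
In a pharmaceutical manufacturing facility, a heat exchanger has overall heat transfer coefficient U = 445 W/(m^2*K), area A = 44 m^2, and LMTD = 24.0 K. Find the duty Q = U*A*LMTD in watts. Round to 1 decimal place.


Q = U * A * LMTD
Q = 445 * 44 * 24.0
Q = 469920.0 W


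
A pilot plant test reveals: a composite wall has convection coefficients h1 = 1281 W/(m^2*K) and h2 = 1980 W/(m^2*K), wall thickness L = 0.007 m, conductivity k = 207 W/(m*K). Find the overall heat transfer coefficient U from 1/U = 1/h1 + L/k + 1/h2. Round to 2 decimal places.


1/U = 1/h1 + L/k + 1/h2
1/U = 1/1281 + 0.007/207 + 1/1980
1/U = 0.0007806401 + 3.38164e-05 + 0.0005050505
1/U = 0.001319507
U = 757.86 W/(m^2*K)


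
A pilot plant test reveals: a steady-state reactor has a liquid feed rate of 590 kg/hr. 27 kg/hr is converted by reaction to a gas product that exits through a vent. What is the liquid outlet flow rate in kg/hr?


Steady-state mass balance on the main outlet: F_out = F_in - F_removed
F_out = 590 - 27
F_out = 563 kg/hr


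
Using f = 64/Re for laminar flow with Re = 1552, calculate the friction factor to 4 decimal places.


f = 64 / Re
f = 64 / 1552
f = 0.0412


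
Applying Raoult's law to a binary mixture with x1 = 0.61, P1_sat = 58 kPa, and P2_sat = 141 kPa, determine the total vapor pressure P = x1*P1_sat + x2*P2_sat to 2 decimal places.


P = x1*P1_sat + x2*P2_sat
x2 = 1 - x1 = 1 - 0.61 = 0.39
P = 0.61*58 + 0.39*141
P = 35.38 + 54.99
P = 90.37 kPa


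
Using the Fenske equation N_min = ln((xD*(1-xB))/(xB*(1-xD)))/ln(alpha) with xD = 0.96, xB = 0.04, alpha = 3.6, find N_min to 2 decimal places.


N_min = ln((xD*(1-xB))/(xB*(1-xD))) / ln(alpha)
Numerator inside ln: 0.9216 / 0.0016 = 576.0
ln(576.0) = 6.356108
ln(alpha) = ln(3.6) = 1.280934
N_min = 6.356108 / 1.280934 = 4.96


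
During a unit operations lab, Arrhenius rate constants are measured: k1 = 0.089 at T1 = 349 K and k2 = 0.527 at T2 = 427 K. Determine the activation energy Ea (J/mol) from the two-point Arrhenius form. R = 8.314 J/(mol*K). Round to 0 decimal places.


Ea = R * ln(k2/k1) / (1/T1 - 1/T2)
ln(k2/k1) = ln(0.527/0.089) = 1.7785642
1/T1 - 1/T2 = 1/349 - 1/427 = 0.000523409138
Ea = 8.314 * 1.7785642 / 0.000523409138
Ea = 28251 J/mol


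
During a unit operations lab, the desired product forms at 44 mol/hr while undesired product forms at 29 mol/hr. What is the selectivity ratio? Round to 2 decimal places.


S = desired product rate / undesired product rate
S = 44 / 29
S = 1.52


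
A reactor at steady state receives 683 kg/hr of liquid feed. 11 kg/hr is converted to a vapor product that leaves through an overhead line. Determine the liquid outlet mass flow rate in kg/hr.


Steady-state mass balance on the main outlet: F_out = F_in - F_removed
F_out = 683 - 11
F_out = 672 kg/hr


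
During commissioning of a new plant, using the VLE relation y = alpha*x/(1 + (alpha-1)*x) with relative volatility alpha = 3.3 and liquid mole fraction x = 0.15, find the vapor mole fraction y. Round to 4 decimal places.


y = alpha*x / (1 + (alpha-1)*x)
y = 3.3*0.15 / (1 + (3.3-1)*0.15)
y = 0.495 / (1 + 0.345)
y = 0.495 / 1.345
y = 0.3680


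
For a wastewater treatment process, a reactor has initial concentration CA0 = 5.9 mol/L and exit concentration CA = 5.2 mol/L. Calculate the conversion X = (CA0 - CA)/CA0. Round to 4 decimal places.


X = (CA0 - CA) / CA0
X = (5.9 - 5.2) / 5.9
X = 0.7 / 5.9
X = 0.1186


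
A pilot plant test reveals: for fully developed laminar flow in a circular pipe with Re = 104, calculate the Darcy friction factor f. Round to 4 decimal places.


f = 64 / Re
f = 64 / 104
f = 0.6154


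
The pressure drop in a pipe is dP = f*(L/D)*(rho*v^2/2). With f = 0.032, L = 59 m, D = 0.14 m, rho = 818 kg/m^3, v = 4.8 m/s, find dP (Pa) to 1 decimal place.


dP = f * (L/D) * (rho*v^2/2)
dP = 0.032 * (59/0.14) * (818*4.8^2/2)
L/D = 421.42857143
rho*v^2/2 = 818*23.04/2 = 9423.36
dP = 0.032 * 421.42857143 * 9423.36
dP = 127080.7 Pa


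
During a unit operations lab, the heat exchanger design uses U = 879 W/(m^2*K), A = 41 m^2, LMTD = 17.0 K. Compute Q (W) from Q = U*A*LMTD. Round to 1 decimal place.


Q = U * A * LMTD
Q = 879 * 41 * 17.0
Q = 612663.0 W


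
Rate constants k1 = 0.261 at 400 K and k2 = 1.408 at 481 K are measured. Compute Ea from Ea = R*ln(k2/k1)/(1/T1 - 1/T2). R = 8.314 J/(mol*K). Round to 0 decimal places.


Ea = R * ln(k2/k1) / (1/T1 - 1/T2)
ln(k2/k1) = ln(1.408/0.261) = 1.6854051
1/T1 - 1/T2 = 1/400 - 1/481 = 0.000420997921
Ea = 8.314 * 1.6854051 / 0.000420997921
Ea = 33284 J/mol


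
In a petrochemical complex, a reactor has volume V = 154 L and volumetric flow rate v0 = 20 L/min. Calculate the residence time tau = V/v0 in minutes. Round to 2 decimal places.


tau = V / v0
tau = 154 / 20
tau = 7.70 min


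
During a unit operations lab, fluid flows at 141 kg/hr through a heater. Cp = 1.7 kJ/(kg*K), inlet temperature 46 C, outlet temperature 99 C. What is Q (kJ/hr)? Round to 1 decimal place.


Q = m_dot * Cp * (T2 - T1)
Q = 141 * 1.7 * (99 - 46)
Q = 141 * 1.7 * 53
Q = 12704.1 kJ/hr


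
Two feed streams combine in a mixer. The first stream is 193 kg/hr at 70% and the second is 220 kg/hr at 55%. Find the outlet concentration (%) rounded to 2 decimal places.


Mass balance on solute: F1*x1 + F2*x2 = F3*x3
F3 = F1 + F2 = 193 + 220 = 413 kg/hr
x3 = (F1*x1 + F2*x2)/F3
x3 = (193*0.7 + 220*0.55) / 413
x3 = 62.01%


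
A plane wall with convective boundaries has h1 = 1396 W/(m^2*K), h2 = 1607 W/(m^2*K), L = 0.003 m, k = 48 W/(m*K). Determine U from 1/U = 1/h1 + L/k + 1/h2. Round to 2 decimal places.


1/U = 1/h1 + L/k + 1/h2
1/U = 1/1396 + 0.003/48 + 1/1607
1/U = 0.0007163324 + 6.25e-05 + 0.0006222775
1/U = 0.0014011099
U = 713.72 W/(m^2*K)


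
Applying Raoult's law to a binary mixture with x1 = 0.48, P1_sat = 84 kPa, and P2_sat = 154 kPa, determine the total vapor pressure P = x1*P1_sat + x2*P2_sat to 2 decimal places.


P = x1*P1_sat + x2*P2_sat
x2 = 1 - x1 = 1 - 0.48 = 0.52
P = 0.48*84 + 0.52*154
P = 40.32 + 80.08
P = 120.40 kPa


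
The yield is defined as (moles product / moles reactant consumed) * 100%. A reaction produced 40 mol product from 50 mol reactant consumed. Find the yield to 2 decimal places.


Yield = (moles product / moles consumed) * 100%
Yield = (40 / 50) * 100
Yield = 0.8 * 100
Yield = 80.00%


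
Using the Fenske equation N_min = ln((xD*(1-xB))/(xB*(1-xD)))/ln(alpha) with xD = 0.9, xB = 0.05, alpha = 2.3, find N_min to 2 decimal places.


N_min = ln((xD*(1-xB))/(xB*(1-xD))) / ln(alpha)
Numerator inside ln: 0.855 / 0.005 = 171.0
ln(171.0) = 5.141664
ln(alpha) = ln(2.3) = 0.832909
N_min = 5.141664 / 0.832909 = 6.17


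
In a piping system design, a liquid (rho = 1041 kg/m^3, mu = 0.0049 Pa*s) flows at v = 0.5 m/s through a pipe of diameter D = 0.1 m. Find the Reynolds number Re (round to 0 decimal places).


Re = rho * v * D / mu
Re = 1041 * 0.5 * 0.1 / 0.0049
Re = 52.05 / 0.0049
Re = 10622


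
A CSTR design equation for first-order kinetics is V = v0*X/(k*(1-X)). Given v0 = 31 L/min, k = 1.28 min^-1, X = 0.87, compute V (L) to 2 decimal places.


V = v0 * X / (k * (1 - X))
V = 31 * 0.87 / (1.28 * (1 - 0.87))
V = 26.97 / (1.28 * 0.13)
V = 26.97 / 0.1664
V = 162.08 L


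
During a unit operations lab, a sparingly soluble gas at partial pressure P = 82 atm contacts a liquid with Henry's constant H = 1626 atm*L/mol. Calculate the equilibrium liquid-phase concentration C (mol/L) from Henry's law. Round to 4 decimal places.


C = P / H
C = 82 / 1626
C = 0.0504 mol/L


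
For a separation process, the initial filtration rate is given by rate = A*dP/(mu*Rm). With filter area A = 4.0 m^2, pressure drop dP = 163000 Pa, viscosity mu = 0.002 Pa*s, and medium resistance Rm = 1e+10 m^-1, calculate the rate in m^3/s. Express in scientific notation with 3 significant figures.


rate = A * dP / (mu * Rm)
rate = 4.0 * 163000 / (0.002 * 1e+10)
rate = 652000.0 / 2.000e+07
rate = 3.26e-02 m^3/s


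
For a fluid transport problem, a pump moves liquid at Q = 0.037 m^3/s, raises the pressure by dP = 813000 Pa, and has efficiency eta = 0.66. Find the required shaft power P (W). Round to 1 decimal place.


P = Q * dP / eta
P = 0.037 * 813000 / 0.66
P = 30081.0 / 0.66
P = 45577.3 W


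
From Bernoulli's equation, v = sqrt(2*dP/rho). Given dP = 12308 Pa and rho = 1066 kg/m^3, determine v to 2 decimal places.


v = sqrt(2*dP/rho)
v = sqrt(2*12308/1066)
v = sqrt(23.091932)
v = 4.81 m/s


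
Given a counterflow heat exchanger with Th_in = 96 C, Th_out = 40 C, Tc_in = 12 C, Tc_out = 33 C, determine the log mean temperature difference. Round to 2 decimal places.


dT1 = Th_in - Tc_out = 96 - 33 = 63
dT2 = Th_out - Tc_in = 40 - 12 = 28
LMTD = (dT1 - dT2) / ln(dT1/dT2)
LMTD = (63 - 28) / ln(63/28)
LMTD = 43.16 K


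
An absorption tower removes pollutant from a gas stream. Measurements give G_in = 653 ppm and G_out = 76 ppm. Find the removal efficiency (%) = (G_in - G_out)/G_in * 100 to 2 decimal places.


Efficiency = (G_in - G_out) / G_in * 100%
Efficiency = (653 - 76) / 653 * 100
Efficiency = 577 / 653 * 100
Efficiency = 88.36%


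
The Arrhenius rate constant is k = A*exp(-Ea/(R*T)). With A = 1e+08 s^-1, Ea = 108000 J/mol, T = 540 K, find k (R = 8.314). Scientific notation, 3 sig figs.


k = A * exp(-Ea/(R*T))
k = 1e+08 * exp(-108000 / (8.314 * 540))
k = 1e+08 * exp(-24.055809)
k = 3.57e-03


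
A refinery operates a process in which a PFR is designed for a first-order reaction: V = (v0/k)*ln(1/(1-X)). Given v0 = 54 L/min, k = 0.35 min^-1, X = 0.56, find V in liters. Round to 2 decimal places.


V = (v0/k) * ln(1/(1-X))
V = (54/0.35) * ln(1/(1-0.56))
V = 154.285714 * ln(2.272727)
V = 154.285714 * 0.82098
V = 126.67 L


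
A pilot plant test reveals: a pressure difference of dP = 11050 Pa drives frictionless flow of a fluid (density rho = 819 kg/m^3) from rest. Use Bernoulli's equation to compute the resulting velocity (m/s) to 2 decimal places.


v = sqrt(2*dP/rho)
v = sqrt(2*11050/819)
v = sqrt(26.984127)
v = 5.19 m/s


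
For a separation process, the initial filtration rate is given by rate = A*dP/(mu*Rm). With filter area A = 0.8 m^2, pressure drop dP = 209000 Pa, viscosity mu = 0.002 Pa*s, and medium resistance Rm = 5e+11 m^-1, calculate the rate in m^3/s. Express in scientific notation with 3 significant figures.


rate = A * dP / (mu * Rm)
rate = 0.8 * 209000 / (0.002 * 5e+11)
rate = 167200.0 / 1.000e+09
rate = 1.67e-04 m^3/s


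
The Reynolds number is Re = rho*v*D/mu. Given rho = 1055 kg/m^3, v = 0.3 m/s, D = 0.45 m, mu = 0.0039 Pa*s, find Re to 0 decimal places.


Re = rho * v * D / mu
Re = 1055 * 0.3 * 0.45 / 0.0039
Re = 142.425 / 0.0039
Re = 36519
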